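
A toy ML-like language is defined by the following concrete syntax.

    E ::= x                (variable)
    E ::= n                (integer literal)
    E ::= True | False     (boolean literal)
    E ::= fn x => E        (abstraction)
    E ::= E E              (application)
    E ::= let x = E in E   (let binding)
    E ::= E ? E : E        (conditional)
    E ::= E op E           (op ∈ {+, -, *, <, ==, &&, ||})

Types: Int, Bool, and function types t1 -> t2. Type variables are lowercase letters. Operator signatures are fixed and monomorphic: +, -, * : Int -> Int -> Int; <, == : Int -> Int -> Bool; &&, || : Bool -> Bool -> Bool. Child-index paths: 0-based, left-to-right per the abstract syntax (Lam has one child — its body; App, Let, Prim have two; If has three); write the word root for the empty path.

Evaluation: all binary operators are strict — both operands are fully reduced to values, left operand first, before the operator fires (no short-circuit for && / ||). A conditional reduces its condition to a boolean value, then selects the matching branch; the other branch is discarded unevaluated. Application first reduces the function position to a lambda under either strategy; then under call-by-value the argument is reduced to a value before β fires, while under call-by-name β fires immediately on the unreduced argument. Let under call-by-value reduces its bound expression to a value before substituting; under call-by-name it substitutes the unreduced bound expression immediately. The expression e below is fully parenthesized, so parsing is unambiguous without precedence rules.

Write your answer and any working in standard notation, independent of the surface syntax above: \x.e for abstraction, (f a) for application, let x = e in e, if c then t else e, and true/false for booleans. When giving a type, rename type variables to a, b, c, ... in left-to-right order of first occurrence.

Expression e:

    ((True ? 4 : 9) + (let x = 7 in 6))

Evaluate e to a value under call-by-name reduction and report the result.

Derivation:
step 0: ((if true then 4 else 9) + (let x = 7 in 6))
step 1: [if@0] (4 + (let x = 7 in 6))
step 2: [let@1] (4 + 6)
step 3: [delta@root] 10

Answer: 10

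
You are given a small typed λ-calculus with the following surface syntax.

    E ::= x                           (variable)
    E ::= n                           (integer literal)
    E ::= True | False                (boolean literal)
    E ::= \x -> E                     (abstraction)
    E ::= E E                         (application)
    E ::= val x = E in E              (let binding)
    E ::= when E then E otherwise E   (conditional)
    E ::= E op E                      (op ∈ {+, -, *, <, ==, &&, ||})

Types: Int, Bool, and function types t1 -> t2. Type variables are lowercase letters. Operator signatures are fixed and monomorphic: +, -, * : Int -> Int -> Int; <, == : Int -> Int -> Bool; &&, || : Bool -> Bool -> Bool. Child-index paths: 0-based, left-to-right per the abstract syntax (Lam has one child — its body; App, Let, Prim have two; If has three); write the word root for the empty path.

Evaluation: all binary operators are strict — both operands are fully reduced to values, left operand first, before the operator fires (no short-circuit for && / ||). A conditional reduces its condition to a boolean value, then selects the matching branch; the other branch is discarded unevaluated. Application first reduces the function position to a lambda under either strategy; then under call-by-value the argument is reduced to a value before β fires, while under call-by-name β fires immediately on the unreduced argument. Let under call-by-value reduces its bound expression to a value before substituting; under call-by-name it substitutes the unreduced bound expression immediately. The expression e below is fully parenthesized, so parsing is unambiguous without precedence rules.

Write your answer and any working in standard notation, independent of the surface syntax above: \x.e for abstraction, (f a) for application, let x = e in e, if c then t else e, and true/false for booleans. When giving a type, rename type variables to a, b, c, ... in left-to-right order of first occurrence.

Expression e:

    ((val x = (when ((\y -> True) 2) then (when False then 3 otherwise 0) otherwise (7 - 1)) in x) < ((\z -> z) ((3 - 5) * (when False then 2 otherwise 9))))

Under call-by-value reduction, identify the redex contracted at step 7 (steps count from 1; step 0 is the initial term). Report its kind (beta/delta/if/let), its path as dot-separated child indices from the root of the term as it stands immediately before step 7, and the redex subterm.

Derivation:
step 0: ((let x = (if ((\y.true) 2) then (if false then 3 else 0) else (7 - 1)) in x) < ((\z.z) ((3 - 5) * (if false then 2 else 9))))
step 1: [beta@0.0.0] ((let x = (if true then (if false then 3 else 0) else (7 - 1)) in x) < ((\z.z) ((3 - 5) * (if false then 2 else 9))))
step 2: [if@0.0] ((let x = (if false then 3 else 0) in x) < ((\z.z) ((3 - 5) * (if false then 2 else 9))))
step 3: [if@0.0] ((let x = 0 in x) < ((\z.z) ((3 - 5) * (if false then 2 else 9))))
step 4: [let@0] (0 < ((\z.z) ((3 - 5) * (if false then 2 else 9))))
step 5: [delta@1.1.0] (0 < ((\z.z) (-2 * (if false then 2 else 9))))
step 6: [if@1.1.1] (0 < ((\z.z) (-2 * 9)))
step 7: [delta@1.1] (0 < ((\z.z) -18))

Answer: delta at 1.1 : (-2 * 9)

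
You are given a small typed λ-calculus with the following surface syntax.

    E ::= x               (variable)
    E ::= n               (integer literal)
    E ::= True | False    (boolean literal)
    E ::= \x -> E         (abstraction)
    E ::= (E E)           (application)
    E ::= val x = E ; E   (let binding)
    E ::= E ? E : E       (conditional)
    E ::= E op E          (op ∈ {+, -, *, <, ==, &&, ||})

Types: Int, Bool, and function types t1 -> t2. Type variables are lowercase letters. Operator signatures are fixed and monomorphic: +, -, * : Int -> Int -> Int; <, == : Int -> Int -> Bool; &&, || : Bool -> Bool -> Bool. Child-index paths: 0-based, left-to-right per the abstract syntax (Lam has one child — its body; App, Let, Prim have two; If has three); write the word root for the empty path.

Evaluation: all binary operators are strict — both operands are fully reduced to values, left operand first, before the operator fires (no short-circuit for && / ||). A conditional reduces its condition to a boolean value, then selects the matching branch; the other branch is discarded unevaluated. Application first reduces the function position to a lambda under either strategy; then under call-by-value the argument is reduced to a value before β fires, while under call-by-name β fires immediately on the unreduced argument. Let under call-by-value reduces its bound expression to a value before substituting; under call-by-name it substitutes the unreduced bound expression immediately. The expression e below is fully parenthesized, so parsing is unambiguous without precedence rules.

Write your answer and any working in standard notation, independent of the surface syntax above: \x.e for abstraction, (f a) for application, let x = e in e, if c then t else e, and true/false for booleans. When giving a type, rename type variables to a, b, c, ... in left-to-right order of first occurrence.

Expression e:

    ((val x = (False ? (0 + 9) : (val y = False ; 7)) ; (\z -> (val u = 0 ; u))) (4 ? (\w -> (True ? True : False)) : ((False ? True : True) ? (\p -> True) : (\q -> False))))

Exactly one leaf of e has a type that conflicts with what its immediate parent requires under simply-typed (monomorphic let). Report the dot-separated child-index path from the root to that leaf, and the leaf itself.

Answer: 1.0 : 4

Working:
  unify Bool ~ Bool
  unify Int ~ Int
  unify Int ~ Int
let y : Bool
  unify Int ~ Int
let x : Int
let u : Int
u : Int
\z._ : a -> Int
  unify Int ~ Bool
  FAIL: mismatch Int ~ Bool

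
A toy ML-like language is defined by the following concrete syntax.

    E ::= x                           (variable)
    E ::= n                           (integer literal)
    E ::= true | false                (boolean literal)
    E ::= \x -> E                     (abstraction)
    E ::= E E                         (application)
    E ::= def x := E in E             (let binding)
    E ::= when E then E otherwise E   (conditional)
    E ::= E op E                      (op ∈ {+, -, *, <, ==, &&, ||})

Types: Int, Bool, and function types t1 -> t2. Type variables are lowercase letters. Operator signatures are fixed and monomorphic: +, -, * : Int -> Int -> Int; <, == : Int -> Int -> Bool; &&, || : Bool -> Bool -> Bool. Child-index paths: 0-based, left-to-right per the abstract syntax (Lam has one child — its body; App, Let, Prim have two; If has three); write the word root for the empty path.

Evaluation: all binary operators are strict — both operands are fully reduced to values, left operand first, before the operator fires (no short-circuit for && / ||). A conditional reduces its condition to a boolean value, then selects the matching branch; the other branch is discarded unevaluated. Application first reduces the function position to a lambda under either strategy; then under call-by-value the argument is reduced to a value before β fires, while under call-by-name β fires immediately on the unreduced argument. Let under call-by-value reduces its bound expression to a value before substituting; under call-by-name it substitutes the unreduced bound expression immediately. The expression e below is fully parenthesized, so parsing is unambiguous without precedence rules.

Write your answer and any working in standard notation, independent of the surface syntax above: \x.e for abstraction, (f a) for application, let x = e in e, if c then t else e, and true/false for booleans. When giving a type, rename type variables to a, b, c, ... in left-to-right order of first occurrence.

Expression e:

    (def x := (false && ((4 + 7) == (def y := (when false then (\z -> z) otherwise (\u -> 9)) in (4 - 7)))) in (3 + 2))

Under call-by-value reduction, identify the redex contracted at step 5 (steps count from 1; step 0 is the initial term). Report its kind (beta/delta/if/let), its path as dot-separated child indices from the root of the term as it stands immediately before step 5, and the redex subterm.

Answer: delta at 0.1 : (11 == -3)

Trace:
step 0: (let x = (false && ((4 + 7) == (let y = (if false then (\z.z) else (\u.9)) in (4 - 7)))) in (3 + 2))
step 1: [delta@0.1.0] (let x = (false && (11 == (let y = (if false then (\z.z) else (\u.9)) in (4 - 7)))) in (3 + 2))
step 2: [if@0.1.1.0] (let x = (false && (11 == (let y = (\u.9) in (4 - 7)))) in (3 + 2))
step 3: [let@0.1.1] (let x = (false && (11 == (4 - 7))) in (3 + 2))
step 4: [delta@0.1.1] (let x = (false && (11 == -3)) in (3 + 2))
step 5: [delta@0.1] (let x = (false && false) in (3 + 2))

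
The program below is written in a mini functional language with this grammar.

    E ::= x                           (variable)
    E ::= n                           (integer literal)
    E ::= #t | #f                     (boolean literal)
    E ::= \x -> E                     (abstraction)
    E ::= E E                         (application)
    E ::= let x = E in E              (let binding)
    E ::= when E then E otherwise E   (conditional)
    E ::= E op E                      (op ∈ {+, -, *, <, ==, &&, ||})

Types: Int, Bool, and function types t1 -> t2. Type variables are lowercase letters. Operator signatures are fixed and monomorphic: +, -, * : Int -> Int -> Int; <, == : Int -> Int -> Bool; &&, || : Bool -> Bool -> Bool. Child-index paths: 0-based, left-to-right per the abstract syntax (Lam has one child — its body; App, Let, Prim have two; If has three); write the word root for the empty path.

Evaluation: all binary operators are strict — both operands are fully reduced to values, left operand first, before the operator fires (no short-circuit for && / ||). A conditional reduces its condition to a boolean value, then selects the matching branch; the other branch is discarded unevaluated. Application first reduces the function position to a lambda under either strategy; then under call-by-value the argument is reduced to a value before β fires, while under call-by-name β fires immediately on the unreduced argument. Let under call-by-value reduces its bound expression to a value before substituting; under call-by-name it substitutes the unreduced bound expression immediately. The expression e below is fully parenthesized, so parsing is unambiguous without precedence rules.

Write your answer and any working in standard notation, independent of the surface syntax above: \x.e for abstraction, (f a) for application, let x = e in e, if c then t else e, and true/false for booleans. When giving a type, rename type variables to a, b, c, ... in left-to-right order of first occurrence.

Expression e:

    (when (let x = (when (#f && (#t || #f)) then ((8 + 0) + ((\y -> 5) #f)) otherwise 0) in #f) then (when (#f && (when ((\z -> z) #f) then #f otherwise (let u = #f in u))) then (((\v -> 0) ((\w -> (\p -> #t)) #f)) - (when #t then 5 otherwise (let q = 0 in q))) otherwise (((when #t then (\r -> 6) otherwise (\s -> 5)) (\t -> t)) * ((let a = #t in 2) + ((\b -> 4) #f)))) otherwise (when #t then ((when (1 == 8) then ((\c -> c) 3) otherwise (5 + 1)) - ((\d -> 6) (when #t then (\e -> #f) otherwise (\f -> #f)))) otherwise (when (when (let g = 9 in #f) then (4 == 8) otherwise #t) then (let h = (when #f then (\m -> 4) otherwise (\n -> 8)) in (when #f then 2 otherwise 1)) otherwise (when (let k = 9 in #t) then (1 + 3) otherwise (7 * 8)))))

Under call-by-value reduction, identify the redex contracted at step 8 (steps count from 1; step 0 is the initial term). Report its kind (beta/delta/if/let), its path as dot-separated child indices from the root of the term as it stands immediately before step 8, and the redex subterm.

Answer: if at 0 : (if false then ((\c.c) 3) else (5 + 1))

Trace:
step 0: (if (let x = (if (false && (true || false)) then ((8 + 0) + ((\y.5) false)) else 0) in false) then (if (false && (if ((\z.z) false) then false else (let u = false in u))) then (((\v.0) ((\w.(\p.true)) false)) - (if true then 5 else (let q = 0 in q))) else (((if true then (\r.6) else (\s.5)) (\t.t)) * ((let a = true in 2) + ((\b.4) false)))) else (if true then ((if (1 == 8) then ((\c.c) 3) else (5 + 1)) - ((\d.6) (if true then (\e.false) else (\f.false)))) else (if (if (let g = 9 in false) then (4 == 8) else true) then (let h = (if false then (\m.4) else (\n.8)) in (if false then 2 else 1)) else (if (let k = 9 in true) then (1 + 3) else (7 * 8)))))
step 1: [delta@0.0.0.1] (if (let x = (if (false && true) then ((8 + 0) + ((\y.5) false)) else 0) in false) then (if (false && (if ((\z.z) false) then false else (let u = false in u))) then (((\v.0) ((\w.(\p.true)) false)) - (if true then 5 else (let q = 0 in q))) else (((if true then (\r.6) else (\s.5)) (\t.t)) * ((let a = true in 2) + ((\b.4) false)))) else (if true then ((if (1 == 8) then ((\c.c) 3) else (5 + 1)) - ((\d.6) (if true then (\e.false) else (\f.false)))) else (if (if (let g = 9 in false) then (4 == 8) else true) then (let h = (if false then (\m.4) else (\n.8)) in (if false then 2 else 1)) else (if (let k = 9 in true) then (1 + 3) else (7 * 8)))))
step 2: [delta@0.0.0] (if (let x = (if false then ((8 + 0) + ((\y.5) false)) else 0) in false) then (if (false && (if ((\z.z) false) then false else (let u = false in u))) then (((\v.0) ((\w.(\p.true)) false)) - (if true then 5 else (let q = 0 in q))) else (((if true then (\r.6) else (\s.5)) (\t.t)) * ((let a = true in 2) + ((\b.4) false)))) else (if true then ((if (1 == 8) then ((\c.c) 3) else (5 + 1)) - ((\d.6) (if true then (\e.false) else (\f.false)))) else (if (if (let g = 9 in false) then (4 == 8) else true) then (let h = (if false then (\m.4) else (\n.8)) in (if false then 2 else 1)) else (if (let k = 9 in true) then (1 + 3) else (7 * 8)))))
step 3: [if@0.0] (if (let x = 0 in false) then (if (false && (if ((\z.z) false) then false else (let u = false in u))) then (((\v.0) ((\w.(\p.true)) false)) - (if true then 5 else (let q = 0 in q))) else (((if true then (\r.6) else (\s.5)) (\t.t)) * ((let a = true in 2) + ((\b.4) false)))) else (if true then ((if (1 == 8) then ((\c.c) 3) else (5 + 1)) - ((\d.6) (if true then (\e.false) else (\f.false)))) else (if (if (let g = 9 in false) then (4 == 8) else true) then (let h = (if false then (\m.4) else (\n.8)) in (if false then 2 else 1)) else (if (let k = 9 in true) then (1 + 3) else (7 * 8)))))
step 4: [let@0] (if false then (if (false && (if ((\z.z) false) then false else (let u = false in u))) then (((\v.0) ((\w.(\p.true)) false)) - (if true then 5 else (let q = 0 in q))) else (((if true then (\r.6) else (\s.5)) (\t.t)) * ((let a = true in 2) + ((\b.4) false)))) else (if true then ((if (1 == 8) then ((\c.c) 3) else (5 + 1)) - ((\d.6) (if true then (\e.false) else (\f.false)))) else (if (if (let g = 9 in false) then (4 == 8) else true) then (let h = (if false then (\m.4) else (\n.8)) in (if false then 2 else 1)) else (if (let k = 9 in true) then (1 + 3) else (7 * 8)))))
step 5: [if@root] (if true then ((if (1 == 8) then ((\c.c) 3) else (5 + 1)) - ((\d.6) (if true then (\e.false) else (\f.false)))) else (if (if (let g = 9 in false) then (4 == 8) else true) then (let h = (if false then (\m.4) else (\n.8)) in (if false then 2 else 1)) else (if (let k = 9 in true) then (1 + 3) else (7 * 8))))
step 6: [if@root] ((if (1 == 8) then ((\c.c) 3) else (5 + 1)) - ((\d.6) (if true then (\e.false) else (\f.false))))
step 7: [delta@0.0] ((if false then ((\c.c) 3) else (5 + 1)) - ((\d.6) (if true then (\e.false) else (\f.false))))
step 8: [if@0] ((5 + 1) - ((\d.6) (if true then (\e.false) else (\f.false))))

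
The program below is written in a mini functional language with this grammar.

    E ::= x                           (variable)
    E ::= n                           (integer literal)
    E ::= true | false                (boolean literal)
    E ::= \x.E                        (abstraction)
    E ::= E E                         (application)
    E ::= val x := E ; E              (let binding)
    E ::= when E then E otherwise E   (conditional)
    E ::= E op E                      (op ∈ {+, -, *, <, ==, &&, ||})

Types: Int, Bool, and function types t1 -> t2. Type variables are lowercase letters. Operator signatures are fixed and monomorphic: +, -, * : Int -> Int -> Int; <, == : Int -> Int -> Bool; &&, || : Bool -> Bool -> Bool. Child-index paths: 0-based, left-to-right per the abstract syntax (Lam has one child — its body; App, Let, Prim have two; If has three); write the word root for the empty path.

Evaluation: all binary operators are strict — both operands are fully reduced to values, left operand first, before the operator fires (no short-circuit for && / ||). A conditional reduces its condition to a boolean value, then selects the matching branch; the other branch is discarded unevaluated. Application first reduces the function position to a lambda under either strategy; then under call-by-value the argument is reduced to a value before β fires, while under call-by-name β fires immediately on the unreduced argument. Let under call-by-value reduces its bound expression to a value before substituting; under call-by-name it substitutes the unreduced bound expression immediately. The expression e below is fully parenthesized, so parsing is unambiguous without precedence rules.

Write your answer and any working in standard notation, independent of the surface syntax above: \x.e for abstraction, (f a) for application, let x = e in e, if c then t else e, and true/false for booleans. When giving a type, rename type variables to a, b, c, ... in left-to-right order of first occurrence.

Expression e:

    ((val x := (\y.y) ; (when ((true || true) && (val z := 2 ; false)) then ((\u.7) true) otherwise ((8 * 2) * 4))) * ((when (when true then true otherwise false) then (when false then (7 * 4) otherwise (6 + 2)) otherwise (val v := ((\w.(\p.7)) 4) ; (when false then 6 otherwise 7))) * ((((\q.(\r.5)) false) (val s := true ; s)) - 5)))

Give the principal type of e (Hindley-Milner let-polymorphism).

Answer: Int

Trace:
y : a
\y._ : a -> a
let x : forall. a -> a
  unify Bool ~ Bool
  unify Bool ~ Bool
  unify Bool ~ Bool
let z : Int
  unify Bool ~ Bool
  unify Bool ~ Bool
\u._ : b -> Int
  unify b -> Int ~ Bool -> c
  unify b ~ Bool
  unify Int ~ c
_ _ : Int
  unify Int ~ Int
  unify Int ~ Int
  unify Int ~ Int
  unify Int ~ Int
  unify Int ~ Int
  unify Int ~ Int
  unify Bool ~ Bool
  unify Bool ~ Bool
  unify Bool ~ Bool
  unify Bool ~ Bool
  unify Int ~ Int
  unify Int ~ Int
  unify Int ~ Int
  unify Int ~ Int
  unify Int ~ Int
\p._ : e -> Int
\w._ : d -> e -> Int
  unify d -> e -> Int ~ Int -> f
  unify d ~ Int
  unify e -> Int ~ f
_ _ : e -> Int
let v : forall. e -> Int
  unify Bool ~ Bool
  unify Int ~ Int
  unify Int ~ Int
  unify Int ~ Int
\r._ : h -> Int
\q._ : g -> h -> Int
  unify g -> h -> Int ~ Bool -> i
  unify g ~ Bool
  unify h -> Int ~ i
_ _ : h -> Int
let s : Bool
s : Bool
  unify h -> Int ~ Bool -> j
  unify h ~ Bool
  unify Int ~ j
_ _ : Int
  unify Int ~ Int
  unify Int ~ Int
  unify Int ~ Int
  unify Int ~ Int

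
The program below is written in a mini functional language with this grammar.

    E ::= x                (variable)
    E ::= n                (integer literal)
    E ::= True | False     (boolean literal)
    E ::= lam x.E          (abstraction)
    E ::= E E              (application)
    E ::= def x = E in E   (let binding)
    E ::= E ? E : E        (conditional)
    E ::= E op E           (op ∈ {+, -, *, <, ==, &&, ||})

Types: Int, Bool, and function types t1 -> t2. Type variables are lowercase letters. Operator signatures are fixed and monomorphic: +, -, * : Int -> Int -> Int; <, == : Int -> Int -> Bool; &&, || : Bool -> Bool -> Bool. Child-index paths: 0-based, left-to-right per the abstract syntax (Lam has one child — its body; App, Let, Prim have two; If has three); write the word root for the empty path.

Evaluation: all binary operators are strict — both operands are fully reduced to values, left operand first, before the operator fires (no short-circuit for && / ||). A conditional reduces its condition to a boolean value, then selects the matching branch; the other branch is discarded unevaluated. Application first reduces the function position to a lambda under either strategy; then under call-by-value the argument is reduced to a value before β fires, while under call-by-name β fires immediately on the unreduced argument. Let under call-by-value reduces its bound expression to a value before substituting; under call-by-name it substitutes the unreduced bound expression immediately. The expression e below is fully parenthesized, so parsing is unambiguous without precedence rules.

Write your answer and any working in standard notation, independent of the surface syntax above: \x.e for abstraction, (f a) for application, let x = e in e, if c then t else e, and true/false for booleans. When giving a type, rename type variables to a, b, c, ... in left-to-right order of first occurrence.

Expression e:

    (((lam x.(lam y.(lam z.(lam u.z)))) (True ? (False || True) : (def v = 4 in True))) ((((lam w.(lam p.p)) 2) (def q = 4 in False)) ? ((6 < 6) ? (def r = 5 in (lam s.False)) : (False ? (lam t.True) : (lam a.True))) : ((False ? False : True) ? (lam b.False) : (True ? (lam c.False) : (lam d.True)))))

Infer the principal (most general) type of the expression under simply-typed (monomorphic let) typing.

Derivation:
z : c
\u._ : d -> c
\z._ : c -> d -> c
\y._ : b -> c -> d -> c
\x._ : a -> b -> c -> d -> c
  unify Bool ~ Bool
  unify Bool ~ Bool
  unify Bool ~ Bool
let v : Int
  unify Bool ~ Bool
  unify a -> b -> c -> d -> c ~ Bool -> e
  unify a ~ Bool
  unify b -> c -> d -> c ~ e
_ _ : b -> c -> d -> c
p : g
\p._ : g -> g
\w._ : f -> g -> g
  unify f -> g -> g ~ Int -> h
  unify f ~ Int
  unify g -> g ~ h
_ _ : g -> g
let q : Int
  unify g -> g ~ Bool -> i
  unify g ~ Bool
  unify Bool ~ i
_ _ : Bool
  unify Bool ~ Bool
  unify Int ~ Int
  unify Int ~ Int
  unify Bool ~ Bool
let r : Int
\s._ : j -> Bool
  unify Bool ~ Bool
\t._ : k -> Bool
\a._ : l -> Bool
  unify k -> Bool ~ l -> Bool
  unify k ~ l
  unify Bool ~ Bool
  unify j -> Bool ~ l -> Bool
  unify j ~ l
  unify Bool ~ Bool
  unify Bool ~ Bool
  unify Bool ~ Bool
  unify Bool ~ Bool
\b._ : m -> Bool
  unify Bool ~ Bool
\c._ : n -> Bool
\d._ : o -> Bool
  unify n -> Bool ~ o -> Bool
  unify n ~ o
  unify Bool ~ Bool
  unify m -> Bool ~ o -> Bool
  unify m ~ o
  unify Bool ~ Bool
  unify l -> Bool ~ o -> Bool
  unify l ~ o
  unify Bool ~ Bool
  unify b -> c -> d -> c ~ (o -> Bool) -> p
  unify b ~ o -> Bool
  unify c -> d -> c ~ p
_ _ : c -> d -> c

Answer: a -> b -> a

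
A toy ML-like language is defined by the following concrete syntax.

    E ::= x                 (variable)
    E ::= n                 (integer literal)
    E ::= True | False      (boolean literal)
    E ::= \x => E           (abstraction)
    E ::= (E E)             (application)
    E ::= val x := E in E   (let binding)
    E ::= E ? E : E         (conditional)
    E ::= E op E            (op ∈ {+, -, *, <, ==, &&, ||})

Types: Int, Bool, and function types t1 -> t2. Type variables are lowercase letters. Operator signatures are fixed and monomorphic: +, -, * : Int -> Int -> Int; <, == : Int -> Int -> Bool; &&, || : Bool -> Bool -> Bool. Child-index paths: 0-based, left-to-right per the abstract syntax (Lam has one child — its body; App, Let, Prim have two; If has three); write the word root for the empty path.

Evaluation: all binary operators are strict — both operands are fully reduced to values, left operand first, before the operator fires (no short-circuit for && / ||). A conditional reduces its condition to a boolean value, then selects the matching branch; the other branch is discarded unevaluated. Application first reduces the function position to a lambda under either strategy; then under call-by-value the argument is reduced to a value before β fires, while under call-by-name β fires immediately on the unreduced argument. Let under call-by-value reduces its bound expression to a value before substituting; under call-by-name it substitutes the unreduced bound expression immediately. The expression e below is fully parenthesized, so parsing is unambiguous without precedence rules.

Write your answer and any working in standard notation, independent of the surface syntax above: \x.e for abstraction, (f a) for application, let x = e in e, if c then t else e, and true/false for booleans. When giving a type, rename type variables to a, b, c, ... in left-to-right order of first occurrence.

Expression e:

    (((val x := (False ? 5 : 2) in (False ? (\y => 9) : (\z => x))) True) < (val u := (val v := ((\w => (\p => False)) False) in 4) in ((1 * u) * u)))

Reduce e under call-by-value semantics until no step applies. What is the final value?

Derivation:
step 0: (((let x = (if false then 5 else 2) in (if false then (\y.9) else (\z.x))) true) < (let u = (let v = ((\w.(\p.false)) false) in 4) in ((1 * u) * u)))
step 1: [if@0.0.0] (((let x = 2 in (if false then (\y.9) else (\z.x))) true) < (let u = (let v = ((\w.(\p.false)) false) in 4) in ((1 * u) * u)))
step 2: [let@0.0] (((if false then (\y.9) else (\z.2)) true) < (let u = (let v = ((\w.(\p.false)) false) in 4) in ((1 * u) * u)))
step 3: [if@0.0] (((\z.2) true) < (let u = (let v = ((\w.(\p.false)) false) in 4) in ((1 * u) * u)))
step 4: [beta@0] (2 < (let u = (let v = ((\w.(\p.false)) false) in 4) in ((1 * u) * u)))
step 5: [beta@1.0.0] (2 < (let u = (let v = (\p.false) in 4) in ((1 * u) * u)))
step 6: [let@1.0] (2 < (let u = 4 in ((1 * u) * u)))
step 7: [let@1] (2 < ((1 * 4) * 4))
step 8: [delta@1.0] (2 < (4 * 4))
step 9: [delta@1] (2 < 16)
step 10: [delta@root] true

Answer: true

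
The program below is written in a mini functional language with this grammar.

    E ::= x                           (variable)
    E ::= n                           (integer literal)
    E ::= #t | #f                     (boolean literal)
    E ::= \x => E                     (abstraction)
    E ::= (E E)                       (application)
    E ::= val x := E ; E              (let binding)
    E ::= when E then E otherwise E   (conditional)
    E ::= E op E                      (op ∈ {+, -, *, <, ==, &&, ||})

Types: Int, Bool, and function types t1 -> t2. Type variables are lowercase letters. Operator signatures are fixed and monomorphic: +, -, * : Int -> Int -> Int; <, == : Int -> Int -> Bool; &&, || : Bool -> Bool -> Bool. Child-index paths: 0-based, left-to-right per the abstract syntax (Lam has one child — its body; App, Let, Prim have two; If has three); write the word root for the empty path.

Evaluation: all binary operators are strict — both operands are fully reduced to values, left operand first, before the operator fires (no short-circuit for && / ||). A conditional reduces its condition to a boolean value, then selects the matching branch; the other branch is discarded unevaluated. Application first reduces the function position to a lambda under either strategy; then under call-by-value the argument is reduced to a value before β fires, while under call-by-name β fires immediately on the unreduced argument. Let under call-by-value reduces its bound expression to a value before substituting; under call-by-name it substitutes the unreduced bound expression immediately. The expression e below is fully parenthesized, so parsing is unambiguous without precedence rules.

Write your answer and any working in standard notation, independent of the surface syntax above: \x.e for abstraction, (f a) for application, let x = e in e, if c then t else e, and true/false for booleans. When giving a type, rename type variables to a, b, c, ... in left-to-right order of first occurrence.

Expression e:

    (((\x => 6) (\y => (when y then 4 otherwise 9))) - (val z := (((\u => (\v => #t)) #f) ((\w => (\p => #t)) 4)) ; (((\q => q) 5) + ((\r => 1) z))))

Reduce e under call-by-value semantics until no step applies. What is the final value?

Answer: 0

Derivation:
step 0: (((\x.6) (\y.(if y then 4 else 9))) - (let z = (((\u.(\v.true)) false) ((\w.(\p.true)) 4)) in (((\q.q) 5) + ((\r.1) z))))
step 1: [beta@0] (6 - (let z = (((\u.(\v.true)) false) ((\w.(\p.true)) 4)) in (((\q.q) 5) + ((\r.1) z))))
step 2: [beta@1.0.0] (6 - (let z = ((\v.true) ((\w.(\p.true)) 4)) in (((\q.q) 5) + ((\r.1) z))))
step 3: [beta@1.0.1] (6 - (let z = ((\v.true) (\p.true)) in (((\q.q) 5) + ((\r.1) z))))
step 4: [beta@1.0] (6 - (let z = true in (((\q.q) 5) + ((\r.1) z))))
step 5: [let@1] (6 - (((\q.q) 5) + ((\r.1) true)))
step 6: [beta@1.0] (6 - (5 + ((\r.1) true)))
step 7: [beta@1.1] (6 - (5 + 1))
step 8: [delta@1] (6 - 6)
step 9: [delta@root] 0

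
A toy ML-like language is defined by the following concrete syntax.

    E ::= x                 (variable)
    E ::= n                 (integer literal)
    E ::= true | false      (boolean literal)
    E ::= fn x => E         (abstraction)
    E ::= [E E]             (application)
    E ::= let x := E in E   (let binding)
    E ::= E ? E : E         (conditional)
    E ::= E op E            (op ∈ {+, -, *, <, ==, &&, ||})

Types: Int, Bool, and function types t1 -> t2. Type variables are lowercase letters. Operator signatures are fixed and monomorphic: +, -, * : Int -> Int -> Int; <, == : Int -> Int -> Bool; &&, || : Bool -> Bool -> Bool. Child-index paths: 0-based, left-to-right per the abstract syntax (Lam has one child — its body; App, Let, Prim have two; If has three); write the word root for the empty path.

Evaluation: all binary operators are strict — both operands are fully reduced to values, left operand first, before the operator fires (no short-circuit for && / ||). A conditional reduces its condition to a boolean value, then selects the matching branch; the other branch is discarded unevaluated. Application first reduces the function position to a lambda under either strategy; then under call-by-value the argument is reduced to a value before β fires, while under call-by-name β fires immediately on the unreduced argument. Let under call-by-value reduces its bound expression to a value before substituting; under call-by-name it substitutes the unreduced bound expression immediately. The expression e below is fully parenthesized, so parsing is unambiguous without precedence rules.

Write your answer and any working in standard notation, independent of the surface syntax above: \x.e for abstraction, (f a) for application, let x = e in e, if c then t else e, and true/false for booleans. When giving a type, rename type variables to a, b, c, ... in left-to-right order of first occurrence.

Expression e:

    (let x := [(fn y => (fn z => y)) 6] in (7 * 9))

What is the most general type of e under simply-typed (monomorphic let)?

Derivation:
y : a
\z._ : b -> a
\y._ : a -> b -> a
  unify a -> b -> a ~ Int -> c
  unify a ~ Int
  unify b -> Int ~ c
_ _ : b -> Int
let x : b -> Int
  unify Int ~ Int
  unify Int ~ Int

Answer: Int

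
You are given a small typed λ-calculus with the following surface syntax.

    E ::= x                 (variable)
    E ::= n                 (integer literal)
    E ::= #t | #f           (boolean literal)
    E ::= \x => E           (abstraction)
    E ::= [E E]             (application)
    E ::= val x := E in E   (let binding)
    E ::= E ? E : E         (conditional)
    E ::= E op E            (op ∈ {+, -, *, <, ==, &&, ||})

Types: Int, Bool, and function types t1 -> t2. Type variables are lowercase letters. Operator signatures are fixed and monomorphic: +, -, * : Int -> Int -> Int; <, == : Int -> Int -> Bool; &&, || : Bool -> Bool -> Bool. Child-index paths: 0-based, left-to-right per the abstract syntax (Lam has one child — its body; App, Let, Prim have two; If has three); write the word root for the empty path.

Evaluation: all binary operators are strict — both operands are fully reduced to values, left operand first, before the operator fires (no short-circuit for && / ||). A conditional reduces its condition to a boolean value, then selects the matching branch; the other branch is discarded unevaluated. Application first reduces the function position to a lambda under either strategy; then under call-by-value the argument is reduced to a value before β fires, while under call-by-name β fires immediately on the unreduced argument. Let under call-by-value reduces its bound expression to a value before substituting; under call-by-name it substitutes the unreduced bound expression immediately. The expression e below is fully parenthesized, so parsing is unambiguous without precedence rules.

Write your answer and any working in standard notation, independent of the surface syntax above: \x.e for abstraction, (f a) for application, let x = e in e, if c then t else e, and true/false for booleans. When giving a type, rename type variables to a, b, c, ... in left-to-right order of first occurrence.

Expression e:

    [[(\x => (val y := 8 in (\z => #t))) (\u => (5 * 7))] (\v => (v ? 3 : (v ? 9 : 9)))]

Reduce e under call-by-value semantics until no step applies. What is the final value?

Trace:
step 0: (((\x.(let y = 8 in (\z.true))) (\u.(5 * 7))) (\v.(if v then 3 else (if v then 9 else 9))))
step 1: [beta@0] ((let y = 8 in (\z.true)) (\v.(if v then 3 else (if v then 9 else 9))))
step 2: [let@0] ((\z.true) (\v.(if v then 3 else (if v then 9 else 9))))
step 3: [beta@root] true

Answer: true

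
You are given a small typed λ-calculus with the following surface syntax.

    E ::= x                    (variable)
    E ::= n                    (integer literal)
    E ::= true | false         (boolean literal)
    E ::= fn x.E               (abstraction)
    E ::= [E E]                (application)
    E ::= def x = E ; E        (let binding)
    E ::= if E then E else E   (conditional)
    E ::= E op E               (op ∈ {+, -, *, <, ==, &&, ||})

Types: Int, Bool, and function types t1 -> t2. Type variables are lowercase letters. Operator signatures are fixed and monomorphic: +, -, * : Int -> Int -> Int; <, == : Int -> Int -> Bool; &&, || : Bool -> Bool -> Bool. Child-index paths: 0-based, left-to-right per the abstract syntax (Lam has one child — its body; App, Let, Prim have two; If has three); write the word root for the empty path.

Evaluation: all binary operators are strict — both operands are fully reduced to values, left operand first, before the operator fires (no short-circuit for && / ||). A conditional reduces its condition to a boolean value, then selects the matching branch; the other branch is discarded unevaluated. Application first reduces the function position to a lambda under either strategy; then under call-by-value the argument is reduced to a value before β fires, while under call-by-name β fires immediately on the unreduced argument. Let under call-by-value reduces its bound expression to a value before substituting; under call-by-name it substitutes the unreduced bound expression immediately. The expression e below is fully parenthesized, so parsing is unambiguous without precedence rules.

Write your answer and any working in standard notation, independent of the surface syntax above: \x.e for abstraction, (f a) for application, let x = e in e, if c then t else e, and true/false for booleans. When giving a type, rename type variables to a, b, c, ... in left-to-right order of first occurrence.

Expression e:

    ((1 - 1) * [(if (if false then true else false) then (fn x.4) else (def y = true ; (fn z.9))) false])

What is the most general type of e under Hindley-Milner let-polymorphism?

Answer: Int

Working:
  unify Int ~ Int
  unify Int ~ Int
  unify Int ~ Int
  unify Bool ~ Bool
  unify Bool ~ Bool
  unify Bool ~ Bool
\x._ : a -> Int
let y : Bool
\z._ : b -> Int
  unify a -> Int ~ b -> Int
  unify a ~ b
  unify Int ~ Int
  unify b -> Int ~ Bool -> c
  unify b ~ Bool
  unify Int ~ c
_ _ : Int
  unify Int ~ Int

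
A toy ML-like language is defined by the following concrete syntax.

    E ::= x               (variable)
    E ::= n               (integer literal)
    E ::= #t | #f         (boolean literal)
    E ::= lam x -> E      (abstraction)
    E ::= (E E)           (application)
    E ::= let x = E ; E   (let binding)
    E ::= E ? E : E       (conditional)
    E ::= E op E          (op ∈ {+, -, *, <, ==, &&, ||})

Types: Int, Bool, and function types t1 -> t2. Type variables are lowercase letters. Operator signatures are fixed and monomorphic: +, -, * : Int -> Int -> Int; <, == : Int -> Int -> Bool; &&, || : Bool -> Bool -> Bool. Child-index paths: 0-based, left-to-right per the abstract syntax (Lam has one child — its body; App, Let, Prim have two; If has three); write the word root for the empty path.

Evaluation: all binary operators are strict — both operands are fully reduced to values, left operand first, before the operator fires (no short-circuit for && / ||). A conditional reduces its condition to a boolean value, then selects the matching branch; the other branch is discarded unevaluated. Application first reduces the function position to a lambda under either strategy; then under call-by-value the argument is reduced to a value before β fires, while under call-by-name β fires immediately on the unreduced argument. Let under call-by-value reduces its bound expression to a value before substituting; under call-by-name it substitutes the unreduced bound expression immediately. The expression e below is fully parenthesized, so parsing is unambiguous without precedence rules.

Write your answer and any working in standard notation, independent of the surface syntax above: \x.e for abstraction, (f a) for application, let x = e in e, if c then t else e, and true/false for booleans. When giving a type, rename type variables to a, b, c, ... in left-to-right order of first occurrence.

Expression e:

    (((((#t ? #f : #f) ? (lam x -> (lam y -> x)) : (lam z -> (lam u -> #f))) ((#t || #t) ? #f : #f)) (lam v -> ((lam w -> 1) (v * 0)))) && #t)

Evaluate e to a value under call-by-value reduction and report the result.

Trace:
step 0: ((((if (if true then false else false) then (\x.(\y.x)) else (\z.(\u.false))) (if (true || true) then false else false)) (\v.((\w.1) (v * 0)))) && true)
step 1: [if@0.0.0.0] ((((if false then (\x.(\y.x)) else (\z.(\u.false))) (if (true || true) then false else false)) (\v.((\w.1) (v * 0)))) && true)
step 2: [if@0.0.0] ((((\z.(\u.false)) (if (true || true) then false else false)) (\v.((\w.1) (v * 0)))) && true)
step 3: [delta@0.0.1.0] ((((\z.(\u.false)) (if true then false else false)) (\v.((\w.1) (v * 0)))) && true)
step 4: [if@0.0.1] ((((\z.(\u.false)) false) (\v.((\w.1) (v * 0)))) && true)
step 5: [beta@0.0] (((\u.false) (\v.((\w.1) (v * 0)))) && true)
step 6: [beta@0] (false && true)
step 7: [delta@root] false

Answer: false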